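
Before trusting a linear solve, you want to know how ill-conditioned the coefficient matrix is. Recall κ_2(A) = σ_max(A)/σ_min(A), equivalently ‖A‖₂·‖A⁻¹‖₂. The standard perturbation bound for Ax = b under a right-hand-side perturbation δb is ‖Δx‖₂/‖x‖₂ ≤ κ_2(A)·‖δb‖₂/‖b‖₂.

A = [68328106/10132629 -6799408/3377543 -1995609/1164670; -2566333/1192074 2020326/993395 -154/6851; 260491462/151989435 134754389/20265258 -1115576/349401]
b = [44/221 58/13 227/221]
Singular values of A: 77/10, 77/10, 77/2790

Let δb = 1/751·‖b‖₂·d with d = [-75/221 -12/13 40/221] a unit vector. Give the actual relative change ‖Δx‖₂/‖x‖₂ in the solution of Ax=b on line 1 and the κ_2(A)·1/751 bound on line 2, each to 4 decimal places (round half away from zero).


0.0015
0.3715

σ_max = 77/10, σ_min = 77/2790
condition number: (77/10) ÷ (77/2790) = 279.0000
κ_2(A)·‖δb‖/‖b‖ = 0.3715
solve Ax = b  →  x = [-47.1468 -49.1275 -127.9450]
‖b‖₂ = 4.5826 and ‖x‖₂ = 144.9354
Δx = A⁻¹·δb where δb = 1/751·4.5826·d; ‖Δx‖ = 0.2211
realised ‖Δx‖/‖x‖ = 0.0015
so the bound overstates the realised error by a factor of ≈ 243.5317 (computed from the unrounded values)


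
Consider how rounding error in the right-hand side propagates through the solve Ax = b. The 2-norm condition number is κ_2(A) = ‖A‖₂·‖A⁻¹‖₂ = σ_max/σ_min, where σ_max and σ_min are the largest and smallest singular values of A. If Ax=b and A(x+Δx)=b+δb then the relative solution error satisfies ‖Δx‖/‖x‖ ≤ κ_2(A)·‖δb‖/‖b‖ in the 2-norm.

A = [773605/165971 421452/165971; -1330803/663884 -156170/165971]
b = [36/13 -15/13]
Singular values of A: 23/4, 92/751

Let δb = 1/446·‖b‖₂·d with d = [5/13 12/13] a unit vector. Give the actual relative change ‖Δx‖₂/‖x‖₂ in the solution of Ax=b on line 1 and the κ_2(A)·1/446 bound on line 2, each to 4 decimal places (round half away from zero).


0.1052
0.1052

largest singular value 23/4, smallest 92/751
κ_2(A) = (23/4) / (92/751) = 46.9375
bound on ‖Δx‖/‖x‖: κ·ε = 46.9375·1/446 = 0.1052
solve Ax = b  →  x = [0.4604 0.2455]
‖b‖ = 3.0000, ‖x‖ = 0.5217
δb = ε·‖b‖·d = [0.0026 0.0062]; solving A·Δx = δb gives ‖Δx‖ = 0.0549
dividing the unrounded norms, ‖Δx‖/‖x‖ = 0.1052
so the bound is sharp here: realised error equals the bound


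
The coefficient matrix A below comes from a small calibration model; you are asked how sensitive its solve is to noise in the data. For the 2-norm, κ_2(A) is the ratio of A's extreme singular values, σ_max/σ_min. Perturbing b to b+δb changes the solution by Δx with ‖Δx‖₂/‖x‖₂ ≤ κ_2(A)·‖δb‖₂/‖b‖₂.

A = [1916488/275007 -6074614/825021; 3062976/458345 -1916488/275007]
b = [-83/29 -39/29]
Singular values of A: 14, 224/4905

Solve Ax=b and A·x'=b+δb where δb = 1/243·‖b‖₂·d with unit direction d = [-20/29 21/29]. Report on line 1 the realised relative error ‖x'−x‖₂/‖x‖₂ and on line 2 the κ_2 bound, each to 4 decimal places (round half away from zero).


0.0130
1.2616

largest singular value 14, smallest 224/4905
condition number: 14 ÷ (224/4905) = 306.5625
bound on ‖Δx‖/‖x‖: κ·ε = 306.5625·1/243 = 1.2616
solve Ax = b  →  x = [15.7089 15.2568]
‖b‖₂ = 3.1623 and ‖x‖₂ = 21.8984
δb = ε·‖b‖·d = [-0.0090 0.0094]; solving A·Δx = δb gives ‖Δx‖ = 0.2850
relative error = 0.0130
tightness: 0.0130 against a bound of 1.2616 (unrounded ratio ≈ 0.0103)


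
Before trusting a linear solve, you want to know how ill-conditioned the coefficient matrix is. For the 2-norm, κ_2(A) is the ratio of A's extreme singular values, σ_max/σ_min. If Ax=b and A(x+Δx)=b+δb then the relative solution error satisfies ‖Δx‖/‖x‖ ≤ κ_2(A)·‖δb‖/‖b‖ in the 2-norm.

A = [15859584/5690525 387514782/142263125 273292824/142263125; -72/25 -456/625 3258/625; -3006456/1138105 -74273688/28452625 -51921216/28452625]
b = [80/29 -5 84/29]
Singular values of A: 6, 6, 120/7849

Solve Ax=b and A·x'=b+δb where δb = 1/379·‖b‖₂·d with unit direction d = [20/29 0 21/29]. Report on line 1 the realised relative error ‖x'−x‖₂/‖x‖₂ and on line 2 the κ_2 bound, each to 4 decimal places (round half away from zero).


0.0042
1.0355

largest singular value 6, smallest 120/7849
κ_2(A) = 6 / (120/7849) = 392.4500
bound on ‖Δx‖/‖x‖: κ·ε = 392.4500·1/379 = 1.0355
solve Ax = b  →  x = [157.3800 -200.8331 57.8819]
‖b‖₂ = 6.4031 and ‖x‖₂ = 261.6347
with δb = [0.0117 0.0000 0.0122], A·Δx = δb → ‖Δx‖ = 1.1051
realised ‖Δx‖/‖x‖ = 0.0042
so the bound overstates the realised error by a factor of ≈ 245.1628 (computed from the unrounded values)


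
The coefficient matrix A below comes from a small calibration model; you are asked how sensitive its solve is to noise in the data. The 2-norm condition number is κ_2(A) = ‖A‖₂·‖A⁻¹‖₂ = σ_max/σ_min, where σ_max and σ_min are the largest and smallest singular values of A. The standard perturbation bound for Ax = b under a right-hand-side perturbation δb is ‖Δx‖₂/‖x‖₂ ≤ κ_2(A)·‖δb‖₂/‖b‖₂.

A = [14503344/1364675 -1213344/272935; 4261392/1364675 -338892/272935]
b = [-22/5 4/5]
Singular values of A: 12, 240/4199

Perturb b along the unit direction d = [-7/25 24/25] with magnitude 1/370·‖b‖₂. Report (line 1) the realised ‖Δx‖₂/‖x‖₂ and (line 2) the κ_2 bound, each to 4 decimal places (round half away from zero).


0.0060
0.5674

largest singular value 12, smallest 240/4199
κ = σ_max/σ_min = 12/(240/4199) = 209.9500
perturbation bound = 209.9500·1/370 = 0.5674
solve Ax = b  →  x = [13.1506 32.4282]
2-norm of b is 4.4721; of x, 34.9933
δb = ε·‖b‖·d = [-0.0034 0.0116]; solving A·Δx = δb gives ‖Δx‖ = 0.2115
dividing the unrounded norms, ‖Δx‖/‖x‖ = 0.0060
realised/bound (from unrounded values) ≈ 0.0106


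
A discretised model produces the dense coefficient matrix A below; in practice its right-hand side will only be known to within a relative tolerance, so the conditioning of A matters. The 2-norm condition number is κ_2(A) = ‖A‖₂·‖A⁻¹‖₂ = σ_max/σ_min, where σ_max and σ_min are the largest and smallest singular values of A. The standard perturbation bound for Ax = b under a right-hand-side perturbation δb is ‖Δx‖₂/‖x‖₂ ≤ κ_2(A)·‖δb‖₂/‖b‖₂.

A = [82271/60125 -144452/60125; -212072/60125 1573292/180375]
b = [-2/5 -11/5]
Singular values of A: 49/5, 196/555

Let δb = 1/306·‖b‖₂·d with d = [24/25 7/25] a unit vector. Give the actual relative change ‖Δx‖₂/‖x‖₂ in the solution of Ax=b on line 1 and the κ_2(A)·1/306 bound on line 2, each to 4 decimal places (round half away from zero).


0.0073
0.0907

from the listed singular values, σ₁ = 49/5, σ_n = 196/555
κ_2(A) = (49/5) / (196/555) = 27.7500
perturbation bound = 27.7500·1/306 = 0.0907
solve Ax = b  →  x = [-2.5353 -1.2775]
‖b‖₂ = 2.2361 and ‖x‖₂ = 2.8390
with δb = [0.0070 0.0020], A·Δx = δb → ‖Δx‖ = 0.0207
relative error = 0.0073
realised/bound (from unrounded values) ≈ 0.0804


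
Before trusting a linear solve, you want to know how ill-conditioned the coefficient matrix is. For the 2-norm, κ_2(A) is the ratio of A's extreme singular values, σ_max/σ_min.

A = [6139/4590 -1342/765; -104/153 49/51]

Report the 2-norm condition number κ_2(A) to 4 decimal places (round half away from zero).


67.5000

form AᵀA = [164089/72900 -18221/6075; -18221/6075 8101/2025] with trace 18229/2916 and determinant 25/2916
λ_max, λ_min = (18229/2916 ± √332004841/8503056)/2 = 25/4, 1/729
so κ_2 = √((25/4) / (1/729)) = 67.5000


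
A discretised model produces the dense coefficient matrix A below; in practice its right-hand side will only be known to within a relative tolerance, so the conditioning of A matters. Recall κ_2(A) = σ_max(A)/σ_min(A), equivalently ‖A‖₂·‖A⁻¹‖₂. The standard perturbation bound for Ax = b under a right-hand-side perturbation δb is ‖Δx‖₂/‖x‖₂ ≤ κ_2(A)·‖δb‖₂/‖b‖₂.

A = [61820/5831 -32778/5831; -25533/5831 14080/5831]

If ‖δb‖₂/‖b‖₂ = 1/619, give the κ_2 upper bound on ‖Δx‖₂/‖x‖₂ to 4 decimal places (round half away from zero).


form AᵀA = [4473646489/34000561 -2385840600/34000561; -2385840600/34000561 1272643684/34000561] with trace 19883357/117649 and determinant 114244/117649
solving λ² − 19883357/117649·λ + 114244/117649 = 0 gives λ = 169, 676/117649
so κ_2 = √(169 / (676/117649)) = 171.5000
κ_2(A)·‖δb‖/‖b‖ = 0.2771

0.2771


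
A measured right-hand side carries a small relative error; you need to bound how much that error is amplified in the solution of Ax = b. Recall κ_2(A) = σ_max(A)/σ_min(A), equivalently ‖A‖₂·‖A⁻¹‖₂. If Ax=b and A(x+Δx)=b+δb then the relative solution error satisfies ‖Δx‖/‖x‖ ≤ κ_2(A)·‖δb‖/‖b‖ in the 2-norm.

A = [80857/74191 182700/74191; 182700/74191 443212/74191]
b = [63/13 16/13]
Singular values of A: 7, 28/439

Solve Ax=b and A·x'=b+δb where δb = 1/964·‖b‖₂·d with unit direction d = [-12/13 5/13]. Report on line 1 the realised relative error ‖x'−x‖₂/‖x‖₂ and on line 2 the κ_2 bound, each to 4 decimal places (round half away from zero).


0.0013
0.1138

largest singular value 7, smallest 28/439
κ = σ_max/σ_min = 7/(28/439) = 109.7500
worst-case relative error ≤ 109.7500 × 1/964 = 0.1138
solve Ax = b  →  x = [58.0549 -23.7253]
‖b‖₂ = 5.0000 and ‖x‖₂ = 62.7158
re-solving with b+δb shifts x by Δx of norm 0.0813
dividing the unrounded norms, ‖Δx‖/‖x‖ = 0.0013
realised/bound (from unrounded values) ≈ 0.0114


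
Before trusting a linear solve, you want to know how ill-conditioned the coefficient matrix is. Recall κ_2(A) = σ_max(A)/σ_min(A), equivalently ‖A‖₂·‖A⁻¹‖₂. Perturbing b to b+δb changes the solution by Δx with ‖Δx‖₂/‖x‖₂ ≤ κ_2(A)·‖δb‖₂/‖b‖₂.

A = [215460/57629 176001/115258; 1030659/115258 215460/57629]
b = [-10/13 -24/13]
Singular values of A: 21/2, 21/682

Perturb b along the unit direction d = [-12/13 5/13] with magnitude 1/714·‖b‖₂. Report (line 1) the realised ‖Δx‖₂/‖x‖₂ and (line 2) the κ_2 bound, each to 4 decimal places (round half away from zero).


largest singular value 21/2, smallest 21/682
κ_2(A) = (21/2) / (21/682) = 341.0000
bound on ‖Δx‖/‖x‖: κ·ε = 341.0000·1/714 = 0.4776
solve Ax = b  →  x = [-0.1758 -0.0733]
2-norm of b is 2.0000; of x, 0.1905
re-solving with b+δb shifts x by Δx of norm 0.0910
dividing the unrounded norms, ‖Δx‖/‖x‖ = 0.4776
realised/bound = 1 exactly: the bound is attained for this b and d

0.4776
0.4776


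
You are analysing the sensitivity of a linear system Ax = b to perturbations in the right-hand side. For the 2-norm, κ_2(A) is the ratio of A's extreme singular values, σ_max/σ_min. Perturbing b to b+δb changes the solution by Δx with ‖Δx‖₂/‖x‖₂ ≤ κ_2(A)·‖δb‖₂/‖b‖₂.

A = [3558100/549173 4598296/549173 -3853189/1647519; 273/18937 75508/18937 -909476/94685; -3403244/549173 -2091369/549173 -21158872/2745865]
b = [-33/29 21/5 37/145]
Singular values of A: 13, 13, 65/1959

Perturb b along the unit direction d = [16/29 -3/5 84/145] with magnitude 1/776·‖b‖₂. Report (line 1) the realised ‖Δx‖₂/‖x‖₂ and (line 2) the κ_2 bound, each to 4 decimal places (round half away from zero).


from the listed singular values, σ₁ = 13, σ_n = 65/1959
κ = σ_max/σ_min = 13/(65/1959) = 391.8000
perturbation bound = 391.8000·1/776 = 0.5049
solve Ax = b  →  x = [65.4202 -57.5215 -24.2173]
‖b‖ = 4.3589, ‖x‖ = 90.4157
δb = ε·‖b‖·d = [0.0031 -0.0034 0.0033]; solving A·Δx = δb gives ‖Δx‖ = 0.1693
realised ‖Δx‖/‖x‖ = 0.0019
tightness: 0.0019 against a bound of 0.5049 (unrounded ratio ≈ 0.0037)

0.0019
0.5049


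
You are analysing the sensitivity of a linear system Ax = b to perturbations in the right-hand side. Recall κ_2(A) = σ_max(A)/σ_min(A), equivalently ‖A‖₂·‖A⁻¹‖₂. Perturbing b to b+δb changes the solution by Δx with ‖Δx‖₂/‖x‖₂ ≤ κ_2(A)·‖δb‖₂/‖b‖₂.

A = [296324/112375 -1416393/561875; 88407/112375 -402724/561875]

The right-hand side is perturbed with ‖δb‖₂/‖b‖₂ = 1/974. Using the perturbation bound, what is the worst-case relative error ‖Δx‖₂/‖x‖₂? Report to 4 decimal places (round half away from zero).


0.1591

M = AᵀA = [152997937/20205025 -728503776/101025125; -728503776/101025125 3469369201/505125625]. tr(M)=8673386/600625, det(M)=130321/15015625
eigenvalues of AᵀA: λ = (tr ± √(tr²−4·det))/2 = 361/25, 361/600625
κ = σ_max/σ_min = (19/5)/(19/775) = 155.0000
bound on ‖Δx‖/‖x‖: κ·ε = 155.0000·1/974 = 0.1591


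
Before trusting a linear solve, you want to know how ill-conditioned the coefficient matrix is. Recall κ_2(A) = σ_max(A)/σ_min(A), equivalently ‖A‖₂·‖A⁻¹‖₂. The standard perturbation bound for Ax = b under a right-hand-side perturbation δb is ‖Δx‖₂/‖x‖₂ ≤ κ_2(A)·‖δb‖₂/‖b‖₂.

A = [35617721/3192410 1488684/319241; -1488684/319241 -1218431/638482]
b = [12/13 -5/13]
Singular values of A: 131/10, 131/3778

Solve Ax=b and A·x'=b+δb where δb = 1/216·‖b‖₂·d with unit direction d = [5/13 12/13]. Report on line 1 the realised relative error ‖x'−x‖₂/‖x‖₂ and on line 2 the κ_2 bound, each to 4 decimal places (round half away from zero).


1.7491
1.7491

from the listed singular values, σ₁ = 131/10, σ_n = 131/3778
condition number: (131/10) ÷ (131/3778) = 377.8000
κ_2(A)·‖δb‖/‖b‖ = 1.7491
solve Ax = b  →  x = [0.0705 0.0294]
2-norm of b is 1.0000; of x, 0.0763
Δx = A⁻¹·δb where δb = 1/216·1.0000·d; ‖Δx‖ = 0.1335
dividing the unrounded norms, ‖Δx‖/‖x‖ = 1.7491
tightness: 1.7491 against a bound of 1.7491; the bound is attained (ratio 1)


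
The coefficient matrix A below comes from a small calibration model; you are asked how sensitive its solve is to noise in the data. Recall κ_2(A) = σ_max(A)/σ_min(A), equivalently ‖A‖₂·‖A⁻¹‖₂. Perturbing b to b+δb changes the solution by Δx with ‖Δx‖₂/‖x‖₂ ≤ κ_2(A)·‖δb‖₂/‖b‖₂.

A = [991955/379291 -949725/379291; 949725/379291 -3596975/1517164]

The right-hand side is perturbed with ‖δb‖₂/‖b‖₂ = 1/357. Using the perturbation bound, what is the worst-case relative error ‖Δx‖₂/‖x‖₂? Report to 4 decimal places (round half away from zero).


form AᵀA = [2242511650/171060241 -8542776375/684240964; -8542776375/684240964 32544435625/2736963856] with trace 81361025/3254416 and determinant 15625/3254416
eigenvalues of AᵀA: λ = (tr ± √(tr²−4·det))/2 = 25, 625/3254416
κ_2(A) = √(λ_max/λ_min) = √(25 / (625/3254416)) = 360.8000
bound on ‖Δx‖/‖x‖: κ·ε = 360.8000·1/357 = 1.0106

1.0106


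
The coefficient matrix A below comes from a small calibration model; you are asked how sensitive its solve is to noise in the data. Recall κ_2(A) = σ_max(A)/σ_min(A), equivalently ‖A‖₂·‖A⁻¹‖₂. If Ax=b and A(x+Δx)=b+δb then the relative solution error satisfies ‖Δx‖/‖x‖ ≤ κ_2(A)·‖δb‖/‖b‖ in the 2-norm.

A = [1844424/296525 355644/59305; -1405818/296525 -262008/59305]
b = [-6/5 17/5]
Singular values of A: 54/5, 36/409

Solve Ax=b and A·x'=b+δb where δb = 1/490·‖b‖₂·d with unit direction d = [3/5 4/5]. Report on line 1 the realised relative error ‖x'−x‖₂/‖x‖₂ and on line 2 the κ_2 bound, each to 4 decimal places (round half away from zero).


0.0037
0.2504

σ_max = 54/5, σ_min = 36/409
condition number: (54/5) ÷ (36/409) = 122.7000
κ_2(A)·‖δb‖/‖b‖ = 0.2504
solve Ax = b  →  x = [-15.8716 16.2625]
2-norm of b is 3.6056; of x, 22.7239
Δx = A⁻¹·δb where δb = 1/490·3.6056·d; ‖Δx‖ = 0.0836
dividing the unrounded norms, ‖Δx‖/‖x‖ = 0.0037
tightness: 0.0037 against a bound of 0.2504 (unrounded ratio ≈ 0.0147)


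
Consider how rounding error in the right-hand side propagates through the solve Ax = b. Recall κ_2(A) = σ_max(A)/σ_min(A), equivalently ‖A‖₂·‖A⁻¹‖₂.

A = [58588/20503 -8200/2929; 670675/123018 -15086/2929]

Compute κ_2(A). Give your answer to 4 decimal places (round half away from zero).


132.5625

form AᵀA = [573376890409/15133428324 -6500166325/180159861; -6500166325/180159861 294827396/8579041] with trace 1300181233/17994564 and determinant 1336336/4498641
solving λ² − 1300181233/17994564·λ + 1336336/4498641 = 0 gives λ = 289/4, 18496/4498641
σ_max=√(289/4)=(17/2), σ_min=√(18496/4498641)=(136/2121) → κ = 132.5625


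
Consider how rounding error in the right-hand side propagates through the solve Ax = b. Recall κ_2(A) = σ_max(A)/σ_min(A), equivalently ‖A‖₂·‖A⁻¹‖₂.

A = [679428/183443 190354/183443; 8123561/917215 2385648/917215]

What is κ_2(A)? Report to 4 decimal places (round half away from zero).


225.7760

form AᵀA = [458773985209/4978008025 133806230712/4978008025; 133806230712/4978008025 39036582916/4978008025] with trace 19912422725/199120321 and determinant 39062500/199120321
solving λ² − 19912422725/199120321·λ + 39062500/199120321 = 0 gives λ = 100, 390625/199120321
σ_max=√100=10, σ_min=√(390625/199120321)=(625/14111) → κ = 225.7760


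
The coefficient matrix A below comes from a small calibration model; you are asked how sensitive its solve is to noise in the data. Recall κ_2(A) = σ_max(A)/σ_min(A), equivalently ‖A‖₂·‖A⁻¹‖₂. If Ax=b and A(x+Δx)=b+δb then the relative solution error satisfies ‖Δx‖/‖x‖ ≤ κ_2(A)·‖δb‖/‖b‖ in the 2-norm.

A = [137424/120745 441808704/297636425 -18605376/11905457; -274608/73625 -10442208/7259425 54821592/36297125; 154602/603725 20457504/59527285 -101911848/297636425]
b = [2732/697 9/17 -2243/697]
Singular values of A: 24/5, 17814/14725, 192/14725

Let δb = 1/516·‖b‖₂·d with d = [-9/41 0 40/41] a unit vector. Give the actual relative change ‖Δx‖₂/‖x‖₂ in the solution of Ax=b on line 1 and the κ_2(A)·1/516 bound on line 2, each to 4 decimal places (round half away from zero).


largest singular value 24/5, smallest 192/14725
κ = σ_max/σ_min = (24/5)/(192/14725) = 368.1250
perturbation bound = 368.1250·1/516 = 0.7134
solve Ax = b  →  x = [-1.3212 -220.6900 -213.0932]
‖b‖₂ = 5.0990 and ‖x‖₂ = 306.7809
re-solving with b+δb shifts x by Δx of norm 0.7579
realised ‖Δx‖/‖x‖ = 0.0025
so the bound overstates the realised error by a factor of ≈ 288.7905 (computed from the unrounded values)

0.0025
0.7134


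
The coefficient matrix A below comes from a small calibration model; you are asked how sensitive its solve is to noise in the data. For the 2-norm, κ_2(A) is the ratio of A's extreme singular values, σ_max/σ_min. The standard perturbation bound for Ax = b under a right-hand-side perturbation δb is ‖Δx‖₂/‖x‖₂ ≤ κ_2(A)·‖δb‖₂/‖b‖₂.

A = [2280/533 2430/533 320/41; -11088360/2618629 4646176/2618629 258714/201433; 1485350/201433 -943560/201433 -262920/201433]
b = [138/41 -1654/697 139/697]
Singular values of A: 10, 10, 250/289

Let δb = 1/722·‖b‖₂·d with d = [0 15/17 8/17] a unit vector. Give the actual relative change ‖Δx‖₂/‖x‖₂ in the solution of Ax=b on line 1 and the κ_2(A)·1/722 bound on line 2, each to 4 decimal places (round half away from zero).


0.0028
0.0160

σ_max = 10, σ_min = 250/289
condition number: 10 ÷ (250/289) = 11.5600
perturbation bound = 11.5600·1/722 = 0.0160
solve Ax = b  →  x = [0.9652 1.7966 -1.1472]
‖b‖₂ = 4.1231 and ‖x‖₂ = 2.3399
Δx = A⁻¹·δb where δb = 1/722·4.1231·d; ‖Δx‖ = 0.0066
dividing the unrounded norms, ‖Δx‖/‖x‖ = 0.0028
so the bound overstates the realised error by a factor of ≈ 5.6752 (computed from the unrounded values)


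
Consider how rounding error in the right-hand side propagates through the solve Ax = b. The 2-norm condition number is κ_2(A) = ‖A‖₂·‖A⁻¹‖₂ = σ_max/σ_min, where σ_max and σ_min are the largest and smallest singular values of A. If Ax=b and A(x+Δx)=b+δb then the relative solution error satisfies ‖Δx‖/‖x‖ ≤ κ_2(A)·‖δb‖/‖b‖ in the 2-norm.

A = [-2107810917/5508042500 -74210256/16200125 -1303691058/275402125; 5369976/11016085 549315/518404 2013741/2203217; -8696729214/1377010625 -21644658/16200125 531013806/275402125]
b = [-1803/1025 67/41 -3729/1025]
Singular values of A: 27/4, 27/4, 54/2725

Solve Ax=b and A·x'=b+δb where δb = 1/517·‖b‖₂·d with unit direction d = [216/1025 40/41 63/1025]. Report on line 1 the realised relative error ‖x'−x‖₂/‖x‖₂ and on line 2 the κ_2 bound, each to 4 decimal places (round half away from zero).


0.0084
0.6588

largest singular value 27/4, smallest 54/2725
condition number: (27/4) ÷ (54/2725) = 340.6250
worst-case relative error ≤ 340.6250 × 1/517 = 0.6588
solve Ax = b  →  x = [17.7327 -34.4802 32.3044]
‖b‖ = 4.3589, ‖x‖ = 50.4669
with δb = [0.0018 0.0082 0.0005], A·Δx = δb → ‖Δx‖ = 0.4255
realised ‖Δx‖/‖x‖ = 0.0084
tightness: 0.0084 against a bound of 0.6588 (unrounded ratio ≈ 0.0128)


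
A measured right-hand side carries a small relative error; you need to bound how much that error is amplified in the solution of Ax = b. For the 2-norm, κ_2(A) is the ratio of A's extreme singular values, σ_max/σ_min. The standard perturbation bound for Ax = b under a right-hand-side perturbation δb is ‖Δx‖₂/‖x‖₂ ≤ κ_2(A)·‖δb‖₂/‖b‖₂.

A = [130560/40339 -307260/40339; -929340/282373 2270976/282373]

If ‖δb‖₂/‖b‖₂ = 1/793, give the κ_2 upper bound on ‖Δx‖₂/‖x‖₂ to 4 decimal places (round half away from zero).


0.1889

AᵀA = [155394000/7293013 -372833280/7293013; -372833280/7293013 894846672/7293013]; tr = 80787744/561001, det = 518400/561001
solving λ² − 80787744/561001·λ + 518400/561001 = 0 gives λ = 144, 3600/561001
σ_max=√144=12, σ_min=√(3600/561001)=(60/749) → κ = 149.8000
κ_2(A)·‖δb‖/‖b‖ = 0.1889


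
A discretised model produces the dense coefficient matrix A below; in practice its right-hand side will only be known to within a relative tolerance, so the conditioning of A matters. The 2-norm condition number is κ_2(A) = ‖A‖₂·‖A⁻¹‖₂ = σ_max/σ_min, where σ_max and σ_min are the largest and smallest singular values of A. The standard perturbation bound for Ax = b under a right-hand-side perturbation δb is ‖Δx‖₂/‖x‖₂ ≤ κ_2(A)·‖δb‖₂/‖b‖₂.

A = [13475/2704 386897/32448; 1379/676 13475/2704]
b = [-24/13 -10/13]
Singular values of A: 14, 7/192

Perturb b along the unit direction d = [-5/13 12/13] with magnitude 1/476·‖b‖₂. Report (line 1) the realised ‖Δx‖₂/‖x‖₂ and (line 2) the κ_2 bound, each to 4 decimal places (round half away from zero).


0.8067
0.8067

from the listed singular values, σ₁ = 14, σ_n = 7/192
κ = σ_max/σ_min = 14/(7/192) = 384.0000
worst-case relative error ≤ 384.0000 × 1/476 = 0.8067
solve Ax = b  →  x = [-0.0549 -0.1319]
‖b‖₂ = 2.0000 and ‖x‖₂ = 0.1429
re-solving with b+δb shifts x by Δx of norm 0.1152
relative error = 0.8067
realised/bound = 1 exactly: the bound is attained for this b and d


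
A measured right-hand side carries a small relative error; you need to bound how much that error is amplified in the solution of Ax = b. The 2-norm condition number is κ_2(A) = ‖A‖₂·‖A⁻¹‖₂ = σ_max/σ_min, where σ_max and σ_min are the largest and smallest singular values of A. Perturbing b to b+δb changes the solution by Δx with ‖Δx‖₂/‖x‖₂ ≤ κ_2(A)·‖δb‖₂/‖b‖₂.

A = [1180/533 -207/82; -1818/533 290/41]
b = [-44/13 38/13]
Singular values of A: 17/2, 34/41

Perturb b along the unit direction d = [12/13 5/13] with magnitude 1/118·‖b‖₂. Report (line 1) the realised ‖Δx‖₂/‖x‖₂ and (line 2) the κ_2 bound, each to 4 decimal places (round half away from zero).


0.0186
0.0869

from the listed singular values, σ₁ = 17/2, σ_n = 34/41
κ_2(A) = (17/2) / (34/41) = 10.2500
bound on ‖Δx‖/‖x‖: κ·ε = 10.2500·1/118 = 0.0869
solve Ax = b  →  x = [-2.3495 -0.7197]
‖b‖₂ = 4.4721 and ‖x‖₂ = 2.4572
δb = ε·‖b‖·d = [0.0350 0.0146]; solving A·Δx = δb gives ‖Δx‖ = 0.0457
realised ‖Δx‖/‖x‖ = 0.0186
tightness: 0.0186 against a bound of 0.0869 (unrounded ratio ≈ 0.2141)


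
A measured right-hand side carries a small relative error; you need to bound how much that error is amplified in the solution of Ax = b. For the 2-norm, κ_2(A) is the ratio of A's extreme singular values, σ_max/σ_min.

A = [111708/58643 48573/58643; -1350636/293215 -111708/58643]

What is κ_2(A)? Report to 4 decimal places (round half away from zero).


M = AᵀA = [12640145184/508728025 1053294732/101745605; 1053294732/101745605 87798897/20349121]. tr(M)=87781761/3010225, det(M)=104976/3010225
eigenvalues of AᵀA: λ = (tr ± √(tr²−4·det))/2 = 729/25, 144/120409
κ_2(A) = √(λ_max/λ_min) = √((729/25) / (144/120409)) = 156.1500

156.1500


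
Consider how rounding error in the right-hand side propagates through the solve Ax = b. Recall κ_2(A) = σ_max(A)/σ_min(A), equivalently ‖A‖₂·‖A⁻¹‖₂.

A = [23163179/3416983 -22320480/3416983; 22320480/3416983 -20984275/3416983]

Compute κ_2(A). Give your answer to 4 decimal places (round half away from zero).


form AᵀA = [1230364671601/13883201929 -1171691277120/13883201929; -1171691277120/13883201929 1115985285025/13883201929] with trace 2789952386/16507969 and determinant 17850625/16507969
eigenvalues of AᵀA: λ = (tr ± √(tr²−4·det))/2 = 169, 105625/16507969
σ_max=√169=13, σ_min=√(105625/16507969)=(325/4063) → κ = 162.5200

162.5200


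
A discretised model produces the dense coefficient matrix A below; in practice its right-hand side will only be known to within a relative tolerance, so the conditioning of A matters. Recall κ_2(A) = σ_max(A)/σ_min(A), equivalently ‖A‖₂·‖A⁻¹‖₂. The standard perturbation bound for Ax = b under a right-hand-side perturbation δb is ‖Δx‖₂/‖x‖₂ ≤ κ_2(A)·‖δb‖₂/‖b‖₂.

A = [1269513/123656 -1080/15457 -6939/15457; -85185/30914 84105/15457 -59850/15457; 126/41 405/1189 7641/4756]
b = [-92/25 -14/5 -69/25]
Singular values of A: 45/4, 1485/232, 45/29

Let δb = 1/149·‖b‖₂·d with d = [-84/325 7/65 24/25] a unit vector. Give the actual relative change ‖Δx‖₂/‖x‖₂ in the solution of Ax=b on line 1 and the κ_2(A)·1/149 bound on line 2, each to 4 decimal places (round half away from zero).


0.0160
0.0487

largest singular value 45/4, smallest 45/29
κ_2(A) = (45/4) / (45/29) = 7.2500
perturbation bound = 7.2500·1/149 = 0.0487
solve Ax = b  →  x = [-0.3973 -1.2142 -0.7004]
‖b‖ = 5.3852, ‖x‖ = 1.4570
re-solving with b+δb shifts x by Δx of norm 0.0233
dividing the unrounded norms, ‖Δx‖/‖x‖ = 0.0160
realised/bound (from unrounded values) ≈ 0.3285


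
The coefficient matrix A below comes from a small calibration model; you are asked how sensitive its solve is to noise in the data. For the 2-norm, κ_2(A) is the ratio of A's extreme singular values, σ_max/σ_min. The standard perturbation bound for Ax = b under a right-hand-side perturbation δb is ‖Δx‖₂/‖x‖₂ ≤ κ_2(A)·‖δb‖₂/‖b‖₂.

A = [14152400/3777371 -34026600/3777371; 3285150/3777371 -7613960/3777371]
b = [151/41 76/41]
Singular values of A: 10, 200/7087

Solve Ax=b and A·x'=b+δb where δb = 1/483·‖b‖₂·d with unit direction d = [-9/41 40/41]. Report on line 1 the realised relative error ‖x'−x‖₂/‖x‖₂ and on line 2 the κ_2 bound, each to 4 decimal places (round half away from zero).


0.0085
0.7336

from the listed singular values, σ₁ = 10, σ_n = 200/7087
κ = σ_max/σ_min = 10/(200/7087) = 354.3500
perturbation bound = 354.3500·1/483 = 0.7336
solve Ax = b  →  x = [32.8631 13.2596]
‖b‖₂ = 4.1231 and ‖x‖₂ = 35.4373
re-solving with b+δb shifts x by Δx of norm 0.3025
realised ‖Δx‖/‖x‖ = 0.0085
realised/bound (from unrounded values) ≈ 0.0116


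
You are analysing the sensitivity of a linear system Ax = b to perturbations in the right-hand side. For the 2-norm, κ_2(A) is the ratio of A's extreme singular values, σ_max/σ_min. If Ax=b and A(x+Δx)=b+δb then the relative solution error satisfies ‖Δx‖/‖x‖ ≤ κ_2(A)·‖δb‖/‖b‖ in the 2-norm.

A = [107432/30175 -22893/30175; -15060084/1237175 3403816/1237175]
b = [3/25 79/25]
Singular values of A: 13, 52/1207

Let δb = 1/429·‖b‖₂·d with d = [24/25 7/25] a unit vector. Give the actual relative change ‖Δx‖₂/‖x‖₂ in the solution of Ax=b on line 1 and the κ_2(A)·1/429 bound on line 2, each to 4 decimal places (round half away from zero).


0.0074
0.7034

from the listed singular values, σ₁ = 13, σ_n = 52/1207
condition number: 13 ÷ (52/1207) = 301.7500
bound on ‖Δx‖/‖x‖: κ·ε = 301.7500·1/429 = 0.7034
solve Ax = b  →  x = [4.8701 22.6961]
‖b‖₂ = 3.1623 and ‖x‖₂ = 23.2127
δb = ε·‖b‖·d = [0.0071 0.0021]; solving A·Δx = δb gives ‖Δx‖ = 0.1711
dividing the unrounded norms, ‖Δx‖/‖x‖ = 0.0074
so the bound overstates the realised error by a factor of ≈ 95.4264 (computed from the unrounded values)


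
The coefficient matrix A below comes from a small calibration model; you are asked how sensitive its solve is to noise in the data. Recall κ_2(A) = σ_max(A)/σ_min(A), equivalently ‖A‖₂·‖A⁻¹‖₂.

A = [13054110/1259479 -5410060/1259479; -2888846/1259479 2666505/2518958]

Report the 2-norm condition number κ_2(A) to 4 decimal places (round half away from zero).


AᵀA = [106338619336/943656961 -44304033015/943656961; -44304033015/943656961 73875815425/3774627844]; tr = 2954025401/22335076, det = 6996025/5583769
λ_max, λ_min = (2954025401/22335076 ± √8723765961752044401/498855619925776)/2 = 529/4, 52900/5583769
κ_2(A) = √(λ_max/λ_min) = √((529/4) / (52900/5583769)) = 118.1500

118.1500


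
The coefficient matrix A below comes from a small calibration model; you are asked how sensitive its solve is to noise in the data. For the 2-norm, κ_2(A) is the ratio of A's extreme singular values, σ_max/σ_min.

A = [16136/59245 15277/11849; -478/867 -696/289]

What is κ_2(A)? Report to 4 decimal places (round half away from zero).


142.8000

AᵀA = [41333476/109307025 4078168/2429045; 4078168/2429045 3625225/485809]; tr = 509821/65025, det = 196/65025
λ_max, λ_min = (509821/65025 ± √259866472441/4228250625)/2 = 196/25, 1/2601
κ_2(A) = √(λ_max/λ_min) = √((196/25) / (1/2601)) = 142.8000


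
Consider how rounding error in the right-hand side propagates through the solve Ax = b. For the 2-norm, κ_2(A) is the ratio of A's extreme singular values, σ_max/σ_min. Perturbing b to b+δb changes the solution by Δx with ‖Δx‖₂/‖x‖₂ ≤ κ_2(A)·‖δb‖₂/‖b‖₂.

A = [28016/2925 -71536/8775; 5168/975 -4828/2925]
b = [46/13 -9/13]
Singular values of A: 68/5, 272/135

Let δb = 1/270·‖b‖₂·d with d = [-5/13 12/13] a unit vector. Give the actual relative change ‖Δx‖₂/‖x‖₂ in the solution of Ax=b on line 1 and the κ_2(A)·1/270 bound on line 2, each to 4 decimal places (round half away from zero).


from the listed singular values, σ₁ = 68/5, σ_n = 272/135
condition number: (68/5) ÷ (272/135) = 6.7500
perturbation bound = 6.7500·1/270 = 0.0250
solve Ax = b  →  x = [-0.4191 -0.9265]
‖b‖ = 3.6056, ‖x‖ = 1.0169
δb = ε·‖b‖·d = [-0.0051 0.0123]; solving A·Δx = δb gives ‖Δx‖ = 0.0066
relative error = 0.0065
so the bound overstates the realised error by a factor of ≈ 3.8356 (computed from the unrounded values)

0.0065
0.0250


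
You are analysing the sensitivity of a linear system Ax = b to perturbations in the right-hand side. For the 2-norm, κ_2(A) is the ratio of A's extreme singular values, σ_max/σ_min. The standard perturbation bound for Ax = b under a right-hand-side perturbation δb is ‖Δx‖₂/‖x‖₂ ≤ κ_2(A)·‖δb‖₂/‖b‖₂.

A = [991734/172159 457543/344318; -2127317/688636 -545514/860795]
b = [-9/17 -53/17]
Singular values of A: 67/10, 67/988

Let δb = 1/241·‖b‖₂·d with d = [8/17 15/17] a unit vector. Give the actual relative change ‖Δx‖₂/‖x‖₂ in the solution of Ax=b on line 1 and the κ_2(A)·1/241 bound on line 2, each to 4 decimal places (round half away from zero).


largest singular value 67/10, smallest 67/988
κ = σ_max/σ_min = (67/10)/(67/988) = 98.8000
worst-case relative error ≤ 98.8000 × 1/241 = 0.4100
solve Ax = b  →  x = [9.8566 -43.1270]
2-norm of b is 3.1623; of x, 44.2391
with δb = [0.0062 0.0116], A·Δx = δb → ‖Δx‖ = 0.1935
relative error = 0.0044
so the bound overstates the realised error by a factor of ≈ 93.7304 (computed from the unrounded values)

0.0044
0.4100


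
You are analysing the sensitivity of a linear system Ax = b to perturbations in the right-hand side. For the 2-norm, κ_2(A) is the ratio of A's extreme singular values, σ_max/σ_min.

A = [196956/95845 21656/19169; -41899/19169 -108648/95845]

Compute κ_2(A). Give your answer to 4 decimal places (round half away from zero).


form AᵀA = [98311321/10923025 10484568/2184605; 10484568/2184605 27977344/10923025] with trace 25257733/2184605 and determinant 5345344/273075625
λ_max, λ_min = (25257733/2184605 ± √15939484935298929/119312475150625)/2 = 289/25, 18496/10923025
σ_max=√(289/25)=(17/5), σ_min=√(18496/10923025)=(136/3305) → κ = 82.6250

82.6250


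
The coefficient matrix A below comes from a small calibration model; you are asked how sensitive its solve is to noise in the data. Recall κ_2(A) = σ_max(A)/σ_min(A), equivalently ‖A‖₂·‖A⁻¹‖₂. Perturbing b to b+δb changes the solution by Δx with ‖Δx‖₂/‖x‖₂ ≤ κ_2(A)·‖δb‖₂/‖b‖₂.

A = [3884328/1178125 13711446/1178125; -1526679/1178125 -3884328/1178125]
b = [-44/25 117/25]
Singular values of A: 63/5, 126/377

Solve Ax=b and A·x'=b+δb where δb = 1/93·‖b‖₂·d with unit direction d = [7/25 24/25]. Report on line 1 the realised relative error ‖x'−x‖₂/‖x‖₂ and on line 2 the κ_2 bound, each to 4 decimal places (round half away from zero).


0.0134
0.4054

from the listed singular values, σ₁ = 63/5, σ_n = 126/377
κ_2(A) = (63/5) / (126/377) = 37.7000
worst-case relative error ≤ 37.7000 × 1/93 = 0.4054
solve Ax = b  →  x = [-11.5562 3.1225]
‖b‖ = 5.0000, ‖x‖ = 11.9706
Δx = A⁻¹·δb where δb = 1/93·5.0000·d; ‖Δx‖ = 0.1609
dividing the unrounded norms, ‖Δx‖/‖x‖ = 0.0134
tightness: 0.0134 against a bound of 0.4054 (unrounded ratio ≈ 0.0331)


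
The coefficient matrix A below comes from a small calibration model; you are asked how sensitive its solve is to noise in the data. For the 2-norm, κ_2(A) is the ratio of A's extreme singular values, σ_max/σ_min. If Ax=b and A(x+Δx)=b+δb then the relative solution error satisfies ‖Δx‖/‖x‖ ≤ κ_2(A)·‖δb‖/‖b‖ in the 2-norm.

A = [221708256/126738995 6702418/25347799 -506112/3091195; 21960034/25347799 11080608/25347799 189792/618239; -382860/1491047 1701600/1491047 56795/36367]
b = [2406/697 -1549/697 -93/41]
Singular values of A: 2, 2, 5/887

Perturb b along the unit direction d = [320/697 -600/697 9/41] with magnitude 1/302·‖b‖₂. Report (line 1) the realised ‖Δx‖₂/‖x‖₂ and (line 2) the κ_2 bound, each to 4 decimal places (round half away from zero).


largest singular value 2, smallest 5/887
κ = σ_max/σ_min = 2/(5/887) = 354.8000
bound on ‖Δx‖/‖x‖: κ·ε = 354.8000·1/302 = 1.1748
solve Ax = b  →  x = [94.6327 -416.0341 318.1200]
‖b‖₂ = 4.6904 and ‖x‖₂ = 532.2031
δb = ε·‖b‖·d = [0.0071 -0.0134 0.0034]; solving A·Δx = δb gives ‖Δx‖ = 2.7552
dividing the unrounded norms, ‖Δx‖/‖x‖ = 0.0052
so the bound overstates the realised error by a factor of ≈ 226.9321 (computed from the unrounded values)

0.0052
1.1748


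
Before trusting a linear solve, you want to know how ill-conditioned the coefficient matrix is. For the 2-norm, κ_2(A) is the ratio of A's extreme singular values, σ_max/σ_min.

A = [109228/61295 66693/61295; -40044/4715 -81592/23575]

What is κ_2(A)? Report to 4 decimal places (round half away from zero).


28.7500

AᵀA = [168308128/2235025 350144172/11175125; 350144172/11175125 735440161/55875625]; tr = 29249369/330625, det = 78074896/8265625
λ_max, λ_min = (29249369/330625 ± √851395424899761/109312890625)/2 = 2209/25, 35344/330625
σ_max=√(2209/25)=(47/5), σ_min=√(35344/330625)=(188/575) → κ = 28.7500


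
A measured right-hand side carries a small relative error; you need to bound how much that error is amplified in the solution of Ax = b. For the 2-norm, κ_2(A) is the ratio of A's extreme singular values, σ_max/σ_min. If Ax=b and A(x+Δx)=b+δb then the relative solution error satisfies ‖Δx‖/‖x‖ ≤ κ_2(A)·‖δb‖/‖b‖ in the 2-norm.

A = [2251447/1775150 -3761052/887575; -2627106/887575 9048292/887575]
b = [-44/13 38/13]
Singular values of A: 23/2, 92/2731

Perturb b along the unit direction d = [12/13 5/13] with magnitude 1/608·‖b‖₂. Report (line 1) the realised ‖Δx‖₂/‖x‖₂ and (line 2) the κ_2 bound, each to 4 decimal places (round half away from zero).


0.0037
0.5615

from the listed singular values, σ₁ = 23/2, σ_n = 92/2731
κ_2(A) = (23/2) / (92/2731) = 341.3750
κ_2(A)·‖δb‖/‖b‖ = 0.5615
solve Ax = b  →  x = [-57.0922 -16.2896]
‖b‖ = 4.4721, ‖x‖ = 59.3706
δb = ε·‖b‖·d = [0.0068 0.0028]; solving A·Δx = δb gives ‖Δx‖ = 0.2183
relative error = 0.0037
realised/bound (from unrounded values) ≈ 0.0066


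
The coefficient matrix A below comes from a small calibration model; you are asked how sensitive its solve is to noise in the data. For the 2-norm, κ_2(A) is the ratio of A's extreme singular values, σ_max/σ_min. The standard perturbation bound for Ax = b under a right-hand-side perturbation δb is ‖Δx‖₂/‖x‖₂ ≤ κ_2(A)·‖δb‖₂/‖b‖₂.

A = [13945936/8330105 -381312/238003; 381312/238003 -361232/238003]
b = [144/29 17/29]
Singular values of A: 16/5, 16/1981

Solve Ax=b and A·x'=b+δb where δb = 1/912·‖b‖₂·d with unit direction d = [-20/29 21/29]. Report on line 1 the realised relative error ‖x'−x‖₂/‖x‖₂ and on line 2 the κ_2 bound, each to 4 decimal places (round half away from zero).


σ_max = 16/5, σ_min = 16/1981
κ = σ_max/σ_min = (16/5)/(16/1981) = 396.2000
perturbation bound = 396.2000·1/912 = 0.4344
solve Ax = b  →  x = [-255.2586 -269.8341]
‖b‖ = 5.0000, ‖x‖ = 371.4396
δb = ε·‖b‖·d = [-0.0038 0.0040]; solving A·Δx = δb gives ‖Δx‖ = 0.6788
dividing the unrounded norms, ‖Δx‖/‖x‖ = 0.0018
realised/bound (from unrounded values) ≈ 0.0042

0.0018
0.4344


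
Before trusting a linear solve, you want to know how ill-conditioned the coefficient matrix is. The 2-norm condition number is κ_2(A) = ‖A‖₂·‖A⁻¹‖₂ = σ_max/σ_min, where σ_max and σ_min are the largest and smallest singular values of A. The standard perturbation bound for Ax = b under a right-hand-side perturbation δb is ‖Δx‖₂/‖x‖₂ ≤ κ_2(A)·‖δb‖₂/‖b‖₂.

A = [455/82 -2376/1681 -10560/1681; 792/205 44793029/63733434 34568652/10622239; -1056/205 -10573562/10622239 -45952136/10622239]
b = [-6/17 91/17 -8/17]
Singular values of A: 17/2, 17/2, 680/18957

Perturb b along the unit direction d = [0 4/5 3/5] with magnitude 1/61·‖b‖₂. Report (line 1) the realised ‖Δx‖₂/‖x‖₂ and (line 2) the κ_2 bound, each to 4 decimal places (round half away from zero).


0.0221
3.8846

largest singular value 17/2, smallest 680/18957
κ = σ_max/σ_min = (17/2)/(680/18957) = 236.9625
worst-case relative error ≤ 236.9625 × 1/61 = 3.8846
solve Ax = b  →  x = [0.2927 -108.7246 24.7777]
‖b‖₂ = 5.3852 and ‖x‖₂ = 111.5126
δb = ε·‖b‖·d = [0.0000 0.0706 0.0530]; solving A·Δx = δb gives ‖Δx‖ = 2.4611
dividing the unrounded norms, ‖Δx‖/‖x‖ = 0.0221
so the bound overstates the realised error by a factor of ≈ 176.0126 (computed from the unrounded values)
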